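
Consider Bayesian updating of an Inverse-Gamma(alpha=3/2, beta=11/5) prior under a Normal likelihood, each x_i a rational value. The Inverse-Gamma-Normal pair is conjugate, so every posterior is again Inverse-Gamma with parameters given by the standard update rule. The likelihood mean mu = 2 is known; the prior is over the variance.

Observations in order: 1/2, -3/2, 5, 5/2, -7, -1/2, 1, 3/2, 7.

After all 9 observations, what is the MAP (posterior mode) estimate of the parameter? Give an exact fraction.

2833/280

obs 1: x=1/2 → posterior Inverse-Gamma(2, 133/40)
obs 2: x=-3/2 → posterior Inverse-Gamma(5/2, 189/20)
obs 3: x=5 → posterior Inverse-Gamma(3, 279/20)
obs 4: x=5/2 → posterior Inverse-Gamma(7/2, 563/40)
obs 5: x=-7 → posterior Inverse-Gamma(4, 2183/40)
obs 6: x=-1/2 → posterior Inverse-Gamma(9/2, 577/10)
obs 7: x=1 → posterior Inverse-Gamma(5, 291/5)
obs 8: x=3/2 → posterior Inverse-Gamma(11/2, 2333/40)
obs 9: x=7 → posterior Inverse-Gamma(6, 2833/40)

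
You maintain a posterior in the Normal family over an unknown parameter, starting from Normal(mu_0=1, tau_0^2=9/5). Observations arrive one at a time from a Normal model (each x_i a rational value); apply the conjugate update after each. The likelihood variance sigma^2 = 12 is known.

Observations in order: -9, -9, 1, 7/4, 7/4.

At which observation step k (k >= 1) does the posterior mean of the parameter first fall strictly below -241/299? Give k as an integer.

k = 2

obs 1: x=-9 → posterior Normal(-7/23, 36/23)
obs 2: x=-9 → posterior Normal(-17/13, 18/13)
obs 3: x=1 → posterior Normal(-31/29, 36/29)
obs 4: x=7/4 → posterior Normal(-103/128, 9/8)
obs 5: x=7/4 → posterior Normal(-41/70, 36/35)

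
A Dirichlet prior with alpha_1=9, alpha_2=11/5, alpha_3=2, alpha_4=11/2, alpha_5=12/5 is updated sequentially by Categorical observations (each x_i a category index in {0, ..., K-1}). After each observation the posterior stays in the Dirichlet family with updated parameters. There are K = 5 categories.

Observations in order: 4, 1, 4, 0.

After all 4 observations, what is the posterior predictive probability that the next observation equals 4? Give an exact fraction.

44/251

obs 1: x=4 → posterior Dirichlet(9, 11/5, 2, 11/2, 17/5)
obs 2: x=1 → posterior Dirichlet(9, 16/5, 2, 11/2, 17/5)
obs 3: x=4 → posterior Dirichlet(9, 16/5, 2, 11/2, 22/5)
obs 4: x=0 → posterior Dirichlet(10, 16/5, 2, 11/2, 22/5)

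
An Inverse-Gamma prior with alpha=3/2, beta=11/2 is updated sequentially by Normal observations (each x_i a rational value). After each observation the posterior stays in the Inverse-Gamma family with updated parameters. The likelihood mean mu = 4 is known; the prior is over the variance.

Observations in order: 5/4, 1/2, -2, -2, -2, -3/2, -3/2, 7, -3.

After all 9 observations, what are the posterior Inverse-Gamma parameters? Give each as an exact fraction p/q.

obs 1: x=5/4 → posterior Inverse-Gamma(2, 297/32)
obs 2: x=1/2 → posterior Inverse-Gamma(5/2, 493/32)
obs 3: x=-2 → posterior Inverse-Gamma(3, 1069/32)
obs 4: x=-2 → posterior Inverse-Gamma(7/2, 1645/32)
obs 5: x=-2 → posterior Inverse-Gamma(4, 2221/32)
obs 6: x=-3/2 → posterior Inverse-Gamma(9/2, 2705/32)
obs 7: x=-3/2 → posterior Inverse-Gamma(5, 3189/32)
obs 8: x=7 → posterior Inverse-Gamma(11/2, 3333/32)
obs 9: x=-3 → posterior Inverse-Gamma(6, 4117/32)

alpha=6, beta=4117/32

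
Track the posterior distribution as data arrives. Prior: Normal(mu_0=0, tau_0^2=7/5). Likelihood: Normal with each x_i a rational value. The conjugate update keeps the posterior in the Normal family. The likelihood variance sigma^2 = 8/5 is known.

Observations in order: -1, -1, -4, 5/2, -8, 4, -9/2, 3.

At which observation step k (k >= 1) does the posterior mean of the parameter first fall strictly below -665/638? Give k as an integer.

obs 1: x=-1 → posterior Normal(-7/15, 56/75)
obs 2: x=-1 → posterior Normal(-7/11, 28/55)
obs 3: x=-4 → posterior Normal(-42/29, 56/145)
obs 4: x=5/2 → posterior Normal(-49/72, 14/45)
obs 5: x=-8 → posterior Normal(-161/86, 56/215)
obs 6: x=4 → posterior Normal(-21/20, 28/125)
obs 7: x=-9/2 → posterior Normal(-28/19, 56/285)
obs 8: x=3 → posterior Normal(-63/64, 7/40)

k = 3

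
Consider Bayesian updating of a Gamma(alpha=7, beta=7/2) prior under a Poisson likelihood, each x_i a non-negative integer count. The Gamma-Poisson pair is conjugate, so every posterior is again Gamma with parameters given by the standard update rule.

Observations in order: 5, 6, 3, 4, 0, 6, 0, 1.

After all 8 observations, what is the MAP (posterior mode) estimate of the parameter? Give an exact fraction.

obs 1: x=5 → posterior Gamma(12, 9/2)
obs 2: x=6 → posterior Gamma(18, 11/2)
obs 3: x=3 → posterior Gamma(21, 13/2)
obs 4: x=4 → posterior Gamma(25, 15/2)
obs 5: x=0 → posterior Gamma(25, 17/2)
obs 6: x=6 → posterior Gamma(31, 19/2)
obs 7: x=0 → posterior Gamma(31, 21/2)
obs 8: x=1 → posterior Gamma(32, 23/2)

62/23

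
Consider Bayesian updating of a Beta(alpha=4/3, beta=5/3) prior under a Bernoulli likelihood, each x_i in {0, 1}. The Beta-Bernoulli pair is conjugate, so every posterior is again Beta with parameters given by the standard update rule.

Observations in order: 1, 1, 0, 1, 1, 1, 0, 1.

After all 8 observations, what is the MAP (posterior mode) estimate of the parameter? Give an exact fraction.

19/27

obs 1: x=1 → posterior Beta(7/3, 5/3)
obs 2: x=1 → posterior Beta(10/3, 5/3)
obs 3: x=0 → posterior Beta(10/3, 8/3)
obs 4: x=1 → posterior Beta(13/3, 8/3)
obs 5: x=1 → posterior Beta(16/3, 8/3)
obs 6: x=1 → posterior Beta(19/3, 8/3)
obs 7: x=0 → posterior Beta(19/3, 11/3)
obs 8: x=1 → posterior Beta(22/3, 11/3)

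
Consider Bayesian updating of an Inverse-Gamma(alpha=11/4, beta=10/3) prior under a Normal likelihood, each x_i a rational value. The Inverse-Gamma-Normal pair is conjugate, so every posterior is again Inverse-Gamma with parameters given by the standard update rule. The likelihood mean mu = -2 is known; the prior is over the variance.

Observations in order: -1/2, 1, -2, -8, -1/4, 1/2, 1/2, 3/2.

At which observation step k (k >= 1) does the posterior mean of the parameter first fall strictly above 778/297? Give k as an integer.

k = 2

obs 1: x=-1/2 → posterior Inverse-Gamma(13/4, 107/24)
obs 2: x=1 → posterior Inverse-Gamma(15/4, 215/24)
obs 3: x=-2 → posterior Inverse-Gamma(17/4, 215/24)
obs 4: x=-8 → posterior Inverse-Gamma(19/4, 647/24)
obs 5: x=-1/4 → posterior Inverse-Gamma(21/4, 2735/96)
obs 6: x=1/2 → posterior Inverse-Gamma(23/4, 3035/96)
obs 7: x=1/2 → posterior Inverse-Gamma(25/4, 3335/96)
obs 8: x=3/2 → posterior Inverse-Gamma(27/4, 3923/96)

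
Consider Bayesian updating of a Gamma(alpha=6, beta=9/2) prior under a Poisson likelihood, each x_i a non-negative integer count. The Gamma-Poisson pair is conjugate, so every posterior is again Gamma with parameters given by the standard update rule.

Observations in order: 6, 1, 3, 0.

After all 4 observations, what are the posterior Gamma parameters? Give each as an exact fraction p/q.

alpha=16, beta=17/2

obs 1: x=6 → posterior Gamma(12, 11/2)
obs 2: x=1 → posterior Gamma(13, 13/2)
obs 3: x=3 → posterior Gamma(16, 15/2)
obs 4: x=0 → posterior Gamma(16, 17/2)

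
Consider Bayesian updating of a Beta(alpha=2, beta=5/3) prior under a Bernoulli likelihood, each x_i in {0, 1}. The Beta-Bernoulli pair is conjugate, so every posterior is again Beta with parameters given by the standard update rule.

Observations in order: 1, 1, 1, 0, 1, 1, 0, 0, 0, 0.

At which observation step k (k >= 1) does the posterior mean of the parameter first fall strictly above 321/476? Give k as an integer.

obs 1: x=1 → posterior Beta(3, 5/3)
obs 2: x=1 → posterior Beta(4, 5/3)
obs 3: x=1 → posterior Beta(5, 5/3)
obs 4: x=0 → posterior Beta(5, 8/3)
obs 5: x=1 → posterior Beta(6, 8/3)
obs 6: x=1 → posterior Beta(7, 8/3)
obs 7: x=0 → posterior Beta(7, 11/3)
obs 8: x=0 → posterior Beta(7, 14/3)
obs 9: x=0 → posterior Beta(7, 17/3)
obs 10: x=0 → posterior Beta(7, 20/3)

k = 2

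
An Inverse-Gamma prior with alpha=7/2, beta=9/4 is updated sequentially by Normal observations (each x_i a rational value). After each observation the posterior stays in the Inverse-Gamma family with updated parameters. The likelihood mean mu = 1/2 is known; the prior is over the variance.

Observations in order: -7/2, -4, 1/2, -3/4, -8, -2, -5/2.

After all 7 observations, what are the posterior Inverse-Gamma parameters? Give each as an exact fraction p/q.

alpha=7, beta=2077/32

obs 1: x=-7/2 → posterior Inverse-Gamma(4, 41/4)
obs 2: x=-4 → posterior Inverse-Gamma(9/2, 163/8)
obs 3: x=1/2 → posterior Inverse-Gamma(5, 163/8)
obs 4: x=-3/4 → posterior Inverse-Gamma(11/2, 677/32)
obs 5: x=-8 → posterior Inverse-Gamma(6, 1833/32)
obs 6: x=-2 → posterior Inverse-Gamma(13/2, 1933/32)
obs 7: x=-5/2 → posterior Inverse-Gamma(7, 2077/32)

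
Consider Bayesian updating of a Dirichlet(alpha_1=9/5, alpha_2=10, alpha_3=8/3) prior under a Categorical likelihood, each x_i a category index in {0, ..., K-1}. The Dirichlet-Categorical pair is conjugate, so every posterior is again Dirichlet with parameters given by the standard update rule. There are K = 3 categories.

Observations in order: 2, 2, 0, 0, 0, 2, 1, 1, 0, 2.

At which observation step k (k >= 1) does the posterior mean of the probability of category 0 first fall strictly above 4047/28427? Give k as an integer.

k = 3

obs 1: x=2 → posterior Dirichlet(9/5, 10, 11/3)
obs 2: x=2 → posterior Dirichlet(9/5, 10, 14/3)
obs 3: x=0 → posterior Dirichlet(14/5, 10, 14/3)
obs 4: x=0 → posterior Dirichlet(19/5, 10, 14/3)
obs 5: x=0 → posterior Dirichlet(24/5, 10, 14/3)
obs 6: x=2 → posterior Dirichlet(24/5, 10, 17/3)
obs 7: x=1 → posterior Dirichlet(24/5, 11, 17/3)
obs 8: x=1 → posterior Dirichlet(24/5, 12, 17/3)
obs 9: x=0 → posterior Dirichlet(29/5, 12, 17/3)
obs 10: x=2 → posterior Dirichlet(29/5, 12, 20/3)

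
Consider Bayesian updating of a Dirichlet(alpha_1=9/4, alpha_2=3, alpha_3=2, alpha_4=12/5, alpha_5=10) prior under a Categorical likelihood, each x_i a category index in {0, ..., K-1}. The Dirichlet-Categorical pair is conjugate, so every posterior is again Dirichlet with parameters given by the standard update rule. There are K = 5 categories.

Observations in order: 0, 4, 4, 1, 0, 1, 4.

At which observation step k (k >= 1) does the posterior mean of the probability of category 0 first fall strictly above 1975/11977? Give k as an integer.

k = 5

obs 1: x=0 → posterior Dirichlet(13/4, 3, 2, 12/5, 10)
obs 2: x=4 → posterior Dirichlet(13/4, 3, 2, 12/5, 11)
obs 3: x=4 → posterior Dirichlet(13/4, 3, 2, 12/5, 12)
obs 4: x=1 → posterior Dirichlet(13/4, 4, 2, 12/5, 12)
obs 5: x=0 → posterior Dirichlet(17/4, 4, 2, 12/5, 12)
obs 6: x=1 → posterior Dirichlet(17/4, 5, 2, 12/5, 12)
obs 7: x=4 → posterior Dirichlet(17/4, 5, 2, 12/5, 13)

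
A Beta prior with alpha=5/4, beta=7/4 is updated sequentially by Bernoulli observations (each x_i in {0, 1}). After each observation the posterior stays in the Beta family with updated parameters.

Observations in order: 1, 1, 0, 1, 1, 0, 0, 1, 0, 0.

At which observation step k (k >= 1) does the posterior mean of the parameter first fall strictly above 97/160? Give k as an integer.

k = 2

obs 1: x=1 → posterior Beta(9/4, 7/4)
obs 2: x=1 → posterior Beta(13/4, 7/4)
obs 3: x=0 → posterior Beta(13/4, 11/4)
obs 4: x=1 → posterior Beta(17/4, 11/4)
obs 5: x=1 → posterior Beta(21/4, 11/4)
obs 6: x=0 → posterior Beta(21/4, 15/4)
obs 7: x=0 → posterior Beta(21/4, 19/4)
obs 8: x=1 → posterior Beta(25/4, 19/4)
obs 9: x=0 → posterior Beta(25/4, 23/4)
obs 10: x=0 → posterior Beta(25/4, 27/4)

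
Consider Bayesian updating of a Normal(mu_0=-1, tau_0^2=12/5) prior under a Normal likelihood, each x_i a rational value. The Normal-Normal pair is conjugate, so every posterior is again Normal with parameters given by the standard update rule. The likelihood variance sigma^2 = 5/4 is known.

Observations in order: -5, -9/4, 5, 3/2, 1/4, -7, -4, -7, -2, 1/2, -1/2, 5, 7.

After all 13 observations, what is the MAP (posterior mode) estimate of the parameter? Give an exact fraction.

-433/649

obs 1: x=-5 → posterior Normal(-265/73, 60/73)
obs 2: x=-9/4 → posterior Normal(-373/121, 60/121)
obs 3: x=5 → posterior Normal(-133/169, 60/169)
obs 4: x=3/2 → posterior Normal(-61/217, 60/217)
obs 5: x=1/4 → posterior Normal(-49/265, 12/53)
obs 6: x=-7 → posterior Normal(-385/313, 60/313)
obs 7: x=-4 → posterior Normal(-577/361, 60/361)
obs 8: x=-7 → posterior Normal(-913/409, 60/409)
obs 9: x=-2 → posterior Normal(-1009/457, 60/457)
obs 10: x=1/2 → posterior Normal(-197/101, 12/101)
obs 11: x=-1/2 → posterior Normal(-1009/553, 60/553)
obs 12: x=5 → posterior Normal(-769/601, 60/601)
obs 13: x=7 → posterior Normal(-433/649, 60/649)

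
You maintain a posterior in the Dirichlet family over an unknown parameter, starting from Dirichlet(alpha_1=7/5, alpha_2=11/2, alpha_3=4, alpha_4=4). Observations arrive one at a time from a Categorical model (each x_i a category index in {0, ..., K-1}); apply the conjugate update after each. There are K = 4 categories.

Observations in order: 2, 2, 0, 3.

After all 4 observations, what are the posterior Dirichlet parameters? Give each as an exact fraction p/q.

alpha_1=12/5, alpha_2=11/2, alpha_3=6, alpha_4=5

obs 1: x=2 → posterior Dirichlet(7/5, 11/2, 5, 4)
obs 2: x=2 → posterior Dirichlet(7/5, 11/2, 6, 4)
obs 3: x=0 → posterior Dirichlet(12/5, 11/2, 6, 4)
obs 4: x=3 → posterior Dirichlet(12/5, 11/2, 6, 5)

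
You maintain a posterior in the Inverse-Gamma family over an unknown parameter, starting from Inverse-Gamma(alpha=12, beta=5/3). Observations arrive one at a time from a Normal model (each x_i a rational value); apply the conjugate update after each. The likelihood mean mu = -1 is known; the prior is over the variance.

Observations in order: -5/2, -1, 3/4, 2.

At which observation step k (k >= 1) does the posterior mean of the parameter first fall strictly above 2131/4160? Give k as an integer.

k = 4

obs 1: x=-5/2 → posterior Inverse-Gamma(25/2, 67/24)
obs 2: x=-1 → posterior Inverse-Gamma(13, 67/24)
obs 3: x=3/4 → posterior Inverse-Gamma(27/2, 415/96)
obs 4: x=2 → posterior Inverse-Gamma(14, 847/96)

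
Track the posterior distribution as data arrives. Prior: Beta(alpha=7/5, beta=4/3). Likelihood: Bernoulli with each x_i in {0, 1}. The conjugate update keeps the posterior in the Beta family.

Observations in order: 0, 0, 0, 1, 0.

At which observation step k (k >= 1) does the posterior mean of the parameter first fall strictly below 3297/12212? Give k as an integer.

obs 1: x=0 → posterior Beta(7/5, 7/3)
obs 2: x=0 → posterior Beta(7/5, 10/3)
obs 3: x=0 → posterior Beta(7/5, 13/3)
obs 4: x=1 → posterior Beta(12/5, 13/3)
obs 5: x=0 → posterior Beta(12/5, 16/3)

k = 3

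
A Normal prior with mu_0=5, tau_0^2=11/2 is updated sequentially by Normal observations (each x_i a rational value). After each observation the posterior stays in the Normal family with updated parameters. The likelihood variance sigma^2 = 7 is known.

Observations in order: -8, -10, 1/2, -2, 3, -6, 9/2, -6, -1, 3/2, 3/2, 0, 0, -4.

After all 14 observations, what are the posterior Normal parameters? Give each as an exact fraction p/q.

mu_0=-9/7, tau_0^2=11/24

obs 1: x=-8 → posterior Normal(-18/25, 77/25)
obs 2: x=-10 → posterior Normal(-32/9, 77/36)
obs 3: x=1/2 → posterior Normal(-245/94, 77/47)
obs 4: x=-2 → posterior Normal(-289/116, 77/58)
obs 5: x=3 → posterior Normal(-223/138, 77/69)
obs 6: x=-6 → posterior Normal(-71/32, 77/80)
obs 7: x=9/2 → posterior Normal(-128/91, 11/13)
obs 8: x=-6 → posterior Normal(-97/51, 77/102)
obs 9: x=-1 → posterior Normal(-205/113, 77/113)
obs 10: x=3/2 → posterior Normal(-377/248, 77/124)
obs 11: x=3/2 → posterior Normal(-172/135, 77/135)
obs 12: x=0 → posterior Normal(-86/73, 77/146)
obs 13: x=0 → posterior Normal(-172/157, 77/157)
obs 14: x=-4 → posterior Normal(-9/7, 11/24)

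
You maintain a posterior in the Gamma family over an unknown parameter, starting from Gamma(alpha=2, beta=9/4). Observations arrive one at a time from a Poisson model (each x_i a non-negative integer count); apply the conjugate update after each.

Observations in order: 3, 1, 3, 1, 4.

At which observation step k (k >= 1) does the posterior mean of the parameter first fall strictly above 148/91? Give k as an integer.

k = 3

obs 1: x=3 → posterior Gamma(5, 13/4)
obs 2: x=1 → posterior Gamma(6, 17/4)
obs 3: x=3 → posterior Gamma(9, 21/4)
obs 4: x=1 → posterior Gamma(10, 25/4)
obs 5: x=4 → posterior Gamma(14, 29/4)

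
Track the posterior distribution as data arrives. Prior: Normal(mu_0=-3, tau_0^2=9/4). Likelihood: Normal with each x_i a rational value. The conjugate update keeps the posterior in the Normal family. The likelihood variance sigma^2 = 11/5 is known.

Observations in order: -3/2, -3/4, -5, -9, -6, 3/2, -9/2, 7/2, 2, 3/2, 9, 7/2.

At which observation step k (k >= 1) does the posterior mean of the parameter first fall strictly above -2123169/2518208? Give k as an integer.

k = 12

obs 1: x=-3/2 → posterior Normal(-399/178, 99/89)
obs 2: x=-3/4 → posterior Normal(-933/536, 99/134)
obs 3: x=-5 → posterior Normal(-1833/716, 99/179)
obs 4: x=-9 → posterior Normal(-3453/896, 99/224)
obs 5: x=-6 → posterior Normal(-4533/1076, 99/269)
obs 6: x=3/2 → posterior Normal(-4263/1256, 99/314)
obs 7: x=-9/2 → posterior Normal(-5073/1436, 99/359)
obs 8: x=7/2 → posterior Normal(-4443/1616, 99/404)
obs 9: x=2 → posterior Normal(-4083/1796, 99/449)
obs 10: x=3/2 → posterior Normal(-3813/1976, 99/494)
obs 11: x=9 → posterior Normal(-2193/2156, 9/49)
obs 12: x=7/2 → posterior Normal(-1563/2336, 99/584)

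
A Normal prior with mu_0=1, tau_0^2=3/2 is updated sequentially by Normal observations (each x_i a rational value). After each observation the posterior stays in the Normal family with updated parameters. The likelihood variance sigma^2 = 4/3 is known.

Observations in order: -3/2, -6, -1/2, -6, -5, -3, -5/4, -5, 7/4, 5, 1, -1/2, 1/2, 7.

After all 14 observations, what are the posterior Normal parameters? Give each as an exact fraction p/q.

obs 1: x=-3/2 → posterior Normal(-11/34, 12/17)
obs 2: x=-6 → posterior Normal(-119/52, 6/13)
obs 3: x=-1/2 → posterior Normal(-64/35, 12/35)
obs 4: x=-6 → posterior Normal(-59/22, 3/11)
obs 5: x=-5 → posterior Normal(-163/53, 12/53)
obs 6: x=-3 → posterior Normal(-95/31, 6/31)
obs 7: x=-5/4 → posterior Normal(-805/284, 12/71)
obs 8: x=-5 → posterior Normal(-197/64, 3/20)
obs 9: x=7/4 → posterior Normal(-461/178, 12/89)
obs 10: x=5 → posterior Normal(-53/28, 6/49)
obs 11: x=1 → posterior Normal(-353/214, 12/107)
obs 12: x=-1/2 → posterior Normal(-181/116, 3/29)
obs 13: x=1/2 → posterior Normal(-353/250, 12/125)
obs 14: x=7 → posterior Normal(-227/268, 6/67)

mu_0=-227/268, tau_0^2=6/67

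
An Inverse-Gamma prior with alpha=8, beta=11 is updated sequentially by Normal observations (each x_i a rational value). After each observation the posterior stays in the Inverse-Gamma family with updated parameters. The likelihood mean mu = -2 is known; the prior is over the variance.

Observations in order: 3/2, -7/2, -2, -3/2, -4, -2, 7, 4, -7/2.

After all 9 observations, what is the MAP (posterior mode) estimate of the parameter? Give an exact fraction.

160/27

obs 1: x=3/2 → posterior Inverse-Gamma(17/2, 137/8)
obs 2: x=-7/2 → posterior Inverse-Gamma(9, 73/4)
obs 3: x=-2 → posterior Inverse-Gamma(19/2, 73/4)
obs 4: x=-3/2 → posterior Inverse-Gamma(10, 147/8)
obs 5: x=-4 → posterior Inverse-Gamma(21/2, 163/8)
obs 6: x=-2 → posterior Inverse-Gamma(11, 163/8)
obs 7: x=7 → posterior Inverse-Gamma(23/2, 487/8)
obs 8: x=4 → posterior Inverse-Gamma(12, 631/8)
obs 9: x=-7/2 → posterior Inverse-Gamma(25/2, 80)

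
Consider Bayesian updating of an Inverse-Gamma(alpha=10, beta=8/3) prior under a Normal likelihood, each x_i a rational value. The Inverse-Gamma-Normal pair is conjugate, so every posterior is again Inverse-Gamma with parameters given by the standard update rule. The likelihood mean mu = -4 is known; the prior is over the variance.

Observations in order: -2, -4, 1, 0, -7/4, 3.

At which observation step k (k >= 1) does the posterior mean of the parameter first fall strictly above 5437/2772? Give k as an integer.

obs 1: x=-2 → posterior Inverse-Gamma(21/2, 14/3)
obs 2: x=-4 → posterior Inverse-Gamma(11, 14/3)
obs 3: x=1 → posterior Inverse-Gamma(23/2, 103/6)
obs 4: x=0 → posterior Inverse-Gamma(12, 151/6)
obs 5: x=-7/4 → posterior Inverse-Gamma(25/2, 2659/96)
obs 6: x=3 → posterior Inverse-Gamma(13, 5011/96)

k = 4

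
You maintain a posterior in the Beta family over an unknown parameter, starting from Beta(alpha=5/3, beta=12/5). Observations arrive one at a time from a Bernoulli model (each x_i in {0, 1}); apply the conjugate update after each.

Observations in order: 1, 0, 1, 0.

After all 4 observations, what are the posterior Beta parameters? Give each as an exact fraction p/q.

alpha=11/3, beta=22/5

obs 1: x=1 → posterior Beta(8/3, 12/5)
obs 2: x=0 → posterior Beta(8/3, 17/5)
obs 3: x=1 → posterior Beta(11/3, 17/5)
obs 4: x=0 → posterior Beta(11/3, 22/5)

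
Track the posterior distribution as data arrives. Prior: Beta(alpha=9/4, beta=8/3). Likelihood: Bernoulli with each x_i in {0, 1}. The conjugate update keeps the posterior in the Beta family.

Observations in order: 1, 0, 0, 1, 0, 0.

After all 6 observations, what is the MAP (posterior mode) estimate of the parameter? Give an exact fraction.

obs 1: x=1 → posterior Beta(13/4, 8/3)
obs 2: x=0 → posterior Beta(13/4, 11/3)
obs 3: x=0 → posterior Beta(13/4, 14/3)
obs 4: x=1 → posterior Beta(17/4, 14/3)
obs 5: x=0 → posterior Beta(17/4, 17/3)
obs 6: x=0 → posterior Beta(17/4, 20/3)

39/107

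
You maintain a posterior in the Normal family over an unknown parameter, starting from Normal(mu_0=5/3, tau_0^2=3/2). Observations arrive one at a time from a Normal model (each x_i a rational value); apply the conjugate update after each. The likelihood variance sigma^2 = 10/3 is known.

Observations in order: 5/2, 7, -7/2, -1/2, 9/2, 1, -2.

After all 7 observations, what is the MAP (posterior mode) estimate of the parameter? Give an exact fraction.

obs 1: x=5/2 → posterior Normal(335/174, 30/29)
obs 2: x=7 → posterior Normal(713/228, 15/19)
obs 3: x=-7/2 → posterior Normal(262/141, 30/47)
obs 4: x=-1/2 → posterior Normal(71/48, 15/28)
obs 5: x=9/2 → posterior Normal(74/39, 6/13)
obs 6: x=1 → posterior Normal(397/222, 15/37)
obs 7: x=-2 → posterior Normal(343/249, 30/83)

343/249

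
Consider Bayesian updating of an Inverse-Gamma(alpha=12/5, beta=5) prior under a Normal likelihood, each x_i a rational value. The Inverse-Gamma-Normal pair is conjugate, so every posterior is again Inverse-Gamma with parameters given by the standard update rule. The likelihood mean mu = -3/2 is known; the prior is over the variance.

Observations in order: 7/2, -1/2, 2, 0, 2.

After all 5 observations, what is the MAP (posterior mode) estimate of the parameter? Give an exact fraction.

1255/236

obs 1: x=7/2 → posterior Inverse-Gamma(29/10, 35/2)
obs 2: x=-1/2 → posterior Inverse-Gamma(17/5, 18)
obs 3: x=2 → posterior Inverse-Gamma(39/10, 193/8)
obs 4: x=0 → posterior Inverse-Gamma(22/5, 101/4)
obs 5: x=2 → posterior Inverse-Gamma(49/10, 251/8)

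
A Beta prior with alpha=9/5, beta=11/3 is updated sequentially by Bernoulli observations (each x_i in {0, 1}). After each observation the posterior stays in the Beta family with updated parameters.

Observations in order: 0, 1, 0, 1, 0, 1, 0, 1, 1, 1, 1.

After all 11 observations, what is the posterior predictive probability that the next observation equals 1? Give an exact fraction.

obs 1: x=0 → posterior Beta(9/5, 14/3)
obs 2: x=1 → posterior Beta(14/5, 14/3)
obs 3: x=0 → posterior Beta(14/5, 17/3)
obs 4: x=1 → posterior Beta(19/5, 17/3)
obs 5: x=0 → posterior Beta(19/5, 20/3)
obs 6: x=1 → posterior Beta(24/5, 20/3)
obs 7: x=0 → posterior Beta(24/5, 23/3)
obs 8: x=1 → posterior Beta(29/5, 23/3)
obs 9: x=1 → posterior Beta(34/5, 23/3)
obs 10: x=1 → posterior Beta(39/5, 23/3)
obs 11: x=1 → posterior Beta(44/5, 23/3)

132/247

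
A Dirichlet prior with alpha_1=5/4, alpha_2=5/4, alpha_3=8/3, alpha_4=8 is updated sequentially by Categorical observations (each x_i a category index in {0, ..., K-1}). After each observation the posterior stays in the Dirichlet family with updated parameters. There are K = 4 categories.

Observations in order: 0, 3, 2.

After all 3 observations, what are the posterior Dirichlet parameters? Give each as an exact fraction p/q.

obs 1: x=0 → posterior Dirichlet(9/4, 5/4, 8/3, 8)
obs 2: x=3 → posterior Dirichlet(9/4, 5/4, 8/3, 9)
obs 3: x=2 → posterior Dirichlet(9/4, 5/4, 11/3, 9)

alpha_1=9/4, alpha_2=5/4, alpha_3=11/3, alpha_4=9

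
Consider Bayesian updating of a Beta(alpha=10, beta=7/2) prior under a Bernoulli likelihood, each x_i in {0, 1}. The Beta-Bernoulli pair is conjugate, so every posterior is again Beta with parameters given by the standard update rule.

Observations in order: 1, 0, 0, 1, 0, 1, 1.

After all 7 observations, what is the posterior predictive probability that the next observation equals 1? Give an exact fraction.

obs 1: x=1 → posterior Beta(11, 7/2)
obs 2: x=0 → posterior Beta(11, 9/2)
obs 3: x=0 → posterior Beta(11, 11/2)
obs 4: x=1 → posterior Beta(12, 11/2)
obs 5: x=0 → posterior Beta(12, 13/2)
obs 6: x=1 → posterior Beta(13, 13/2)
obs 7: x=1 → posterior Beta(14, 13/2)

28/41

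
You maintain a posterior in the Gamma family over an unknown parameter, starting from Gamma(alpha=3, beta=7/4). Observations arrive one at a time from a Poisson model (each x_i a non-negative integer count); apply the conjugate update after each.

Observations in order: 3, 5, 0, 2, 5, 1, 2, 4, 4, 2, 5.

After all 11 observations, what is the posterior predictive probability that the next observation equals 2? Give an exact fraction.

316315556623660736521983176000179382089745933476527683960282391456/1360762087452658811859319286800521461075186380185186862945556640625

obs 1: x=3 → posterior Gamma(6, 11/4)
obs 2: x=5 → posterior Gamma(11, 15/4)
obs 3: x=0 → posterior Gamma(11, 19/4)
obs 4: x=2 → posterior Gamma(13, 23/4)
obs 5: x=5 → posterior Gamma(18, 27/4)
obs 6: x=1 → posterior Gamma(19, 31/4)
obs 7: x=2 → posterior Gamma(21, 35/4)
obs 8: x=4 → posterior Gamma(25, 39/4)
obs 9: x=4 → posterior Gamma(29, 43/4)
obs 10: x=2 → posterior Gamma(31, 47/4)
obs 11: x=5 → posterior Gamma(36, 51/4)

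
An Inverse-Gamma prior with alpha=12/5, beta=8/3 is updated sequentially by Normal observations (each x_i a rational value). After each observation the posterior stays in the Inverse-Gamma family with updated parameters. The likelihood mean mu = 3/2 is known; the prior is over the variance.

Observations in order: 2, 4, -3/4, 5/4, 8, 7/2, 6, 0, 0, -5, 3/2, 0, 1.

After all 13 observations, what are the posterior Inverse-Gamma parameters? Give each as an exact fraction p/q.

alpha=89/10, beta=3185/48

obs 1: x=2 → posterior Inverse-Gamma(29/10, 67/24)
obs 2: x=4 → posterior Inverse-Gamma(17/5, 71/12)
obs 3: x=-3/4 → posterior Inverse-Gamma(39/10, 811/96)
obs 4: x=5/4 → posterior Inverse-Gamma(22/5, 407/48)
obs 5: x=8 → posterior Inverse-Gamma(49/10, 1421/48)
obs 6: x=7/2 → posterior Inverse-Gamma(27/5, 1517/48)
obs 7: x=6 → posterior Inverse-Gamma(59/10, 2003/48)
obs 8: x=0 → posterior Inverse-Gamma(32/5, 2057/48)
obs 9: x=0 → posterior Inverse-Gamma(69/10, 2111/48)
obs 10: x=-5 → posterior Inverse-Gamma(37/5, 3125/48)
obs 11: x=3/2 → posterior Inverse-Gamma(79/10, 3125/48)
obs 12: x=0 → posterior Inverse-Gamma(42/5, 3179/48)
obs 13: x=1 → posterior Inverse-Gamma(89/10, 3185/48)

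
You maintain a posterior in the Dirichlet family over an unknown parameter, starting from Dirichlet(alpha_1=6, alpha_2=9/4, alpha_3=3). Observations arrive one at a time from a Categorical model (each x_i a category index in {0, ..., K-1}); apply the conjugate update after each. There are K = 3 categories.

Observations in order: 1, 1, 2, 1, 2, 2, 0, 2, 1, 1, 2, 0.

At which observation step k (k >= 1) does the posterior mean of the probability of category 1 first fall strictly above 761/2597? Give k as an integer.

obs 1: x=1 → posterior Dirichlet(6, 13/4, 3)
obs 2: x=1 → posterior Dirichlet(6, 17/4, 3)
obs 3: x=2 → posterior Dirichlet(6, 17/4, 4)
obs 4: x=1 → posterior Dirichlet(6, 21/4, 4)
obs 5: x=2 → posterior Dirichlet(6, 21/4, 5)
obs 6: x=2 → posterior Dirichlet(6, 21/4, 6)
obs 7: x=0 → posterior Dirichlet(7, 21/4, 6)
obs 8: x=2 → posterior Dirichlet(7, 21/4, 7)
obs 9: x=1 → posterior Dirichlet(7, 25/4, 7)
obs 10: x=1 → posterior Dirichlet(7, 29/4, 7)
obs 11: x=2 → posterior Dirichlet(7, 29/4, 8)
obs 12: x=0 → posterior Dirichlet(8, 29/4, 8)

k = 2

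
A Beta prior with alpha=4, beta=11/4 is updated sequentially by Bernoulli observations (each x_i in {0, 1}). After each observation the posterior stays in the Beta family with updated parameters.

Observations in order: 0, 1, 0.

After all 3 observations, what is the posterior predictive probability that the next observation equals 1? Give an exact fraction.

obs 1: x=0 → posterior Beta(4, 15/4)
obs 2: x=1 → posterior Beta(5, 15/4)
obs 3: x=0 → posterior Beta(5, 19/4)

20/39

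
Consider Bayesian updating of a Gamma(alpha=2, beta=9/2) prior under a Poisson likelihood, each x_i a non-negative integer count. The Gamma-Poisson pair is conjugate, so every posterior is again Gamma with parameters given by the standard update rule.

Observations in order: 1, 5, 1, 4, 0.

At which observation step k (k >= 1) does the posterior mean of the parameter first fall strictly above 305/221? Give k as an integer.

k = 4

obs 1: x=1 → posterior Gamma(3, 11/2)
obs 2: x=5 → posterior Gamma(8, 13/2)
obs 3: x=1 → posterior Gamma(9, 15/2)
obs 4: x=4 → posterior Gamma(13, 17/2)
obs 5: x=0 → posterior Gamma(13, 19/2)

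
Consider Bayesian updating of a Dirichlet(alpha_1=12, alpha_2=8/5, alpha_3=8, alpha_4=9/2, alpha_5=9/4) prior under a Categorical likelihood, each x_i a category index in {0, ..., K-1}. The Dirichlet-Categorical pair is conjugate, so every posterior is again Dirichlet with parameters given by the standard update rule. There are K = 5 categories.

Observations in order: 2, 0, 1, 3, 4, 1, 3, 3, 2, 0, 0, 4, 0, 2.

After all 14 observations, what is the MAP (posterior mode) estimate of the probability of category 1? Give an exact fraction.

52/747

obs 1: x=2 → posterior Dirichlet(12, 8/5, 9, 9/2, 9/4)
obs 2: x=0 → posterior Dirichlet(13, 8/5, 9, 9/2, 9/4)
obs 3: x=1 → posterior Dirichlet(13, 13/5, 9, 9/2, 9/4)
obs 4: x=3 → posterior Dirichlet(13, 13/5, 9, 11/2, 9/4)
obs 5: x=4 → posterior Dirichlet(13, 13/5, 9, 11/2, 13/4)
obs 6: x=1 → posterior Dirichlet(13, 18/5, 9, 11/2, 13/4)
obs 7: x=3 → posterior Dirichlet(13, 18/5, 9, 13/2, 13/4)
obs 8: x=3 → posterior Dirichlet(13, 18/5, 9, 15/2, 13/4)
obs 9: x=2 → posterior Dirichlet(13, 18/5, 10, 15/2, 13/4)
obs 10: x=0 → posterior Dirichlet(14, 18/5, 10, 15/2, 13/4)
obs 11: x=0 → posterior Dirichlet(15, 18/5, 10, 15/2, 13/4)
obs 12: x=4 → posterior Dirichlet(15, 18/5, 10, 15/2, 17/4)
obs 13: x=0 → posterior Dirichlet(16, 18/5, 10, 15/2, 17/4)
obs 14: x=2 → posterior Dirichlet(16, 18/5, 11, 15/2, 17/4)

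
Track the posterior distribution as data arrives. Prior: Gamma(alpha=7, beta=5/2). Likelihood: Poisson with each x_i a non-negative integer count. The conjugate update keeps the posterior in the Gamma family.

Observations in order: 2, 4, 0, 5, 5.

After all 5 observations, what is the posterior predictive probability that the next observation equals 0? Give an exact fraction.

obs 1: x=2 → posterior Gamma(9, 7/2)
obs 2: x=4 → posterior Gamma(13, 9/2)
obs 3: x=0 → posterior Gamma(13, 11/2)
obs 4: x=5 → posterior Gamma(18, 13/2)
obs 5: x=5 → posterior Gamma(23, 15/2)

1122274146401882171630859375/19967568900859523802559065713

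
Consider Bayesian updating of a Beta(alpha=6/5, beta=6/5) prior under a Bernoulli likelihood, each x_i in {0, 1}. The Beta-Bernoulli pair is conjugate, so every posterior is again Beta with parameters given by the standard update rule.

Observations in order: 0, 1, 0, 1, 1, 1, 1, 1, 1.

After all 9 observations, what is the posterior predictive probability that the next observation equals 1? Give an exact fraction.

obs 1: x=0 → posterior Beta(6/5, 11/5)
obs 2: x=1 → posterior Beta(11/5, 11/5)
obs 3: x=0 → posterior Beta(11/5, 16/5)
obs 4: x=1 → posterior Beta(16/5, 16/5)
obs 5: x=1 → posterior Beta(21/5, 16/5)
obs 6: x=1 → posterior Beta(26/5, 16/5)
obs 7: x=1 → posterior Beta(31/5, 16/5)
obs 8: x=1 → posterior Beta(36/5, 16/5)
obs 9: x=1 → posterior Beta(41/5, 16/5)

41/57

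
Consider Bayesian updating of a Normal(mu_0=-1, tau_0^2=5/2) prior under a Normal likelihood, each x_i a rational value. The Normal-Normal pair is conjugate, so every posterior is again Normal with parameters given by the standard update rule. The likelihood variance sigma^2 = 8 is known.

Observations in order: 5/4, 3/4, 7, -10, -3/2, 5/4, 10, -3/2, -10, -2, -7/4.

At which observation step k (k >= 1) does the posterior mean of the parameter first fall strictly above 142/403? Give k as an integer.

k = 3

obs 1: x=5/4 → posterior Normal(-13/28, 40/21)
obs 2: x=3/4 → posterior Normal(-3/13, 20/13)
obs 3: x=7 → posterior Normal(29/31, 40/31)
obs 4: x=-10 → posterior Normal(-7/12, 10/9)
obs 5: x=-3/2 → posterior Normal(-57/82, 40/41)
obs 6: x=5/4 → posterior Normal(-89/184, 20/23)
obs 7: x=10 → posterior Normal(37/68, 40/51)
obs 8: x=-3/2 → posterior Normal(81/224, 5/7)
obs 9: x=-10 → posterior Normal(-119/244, 40/61)
obs 10: x=-2 → posterior Normal(-53/88, 20/33)
obs 11: x=-7/4 → posterior Normal(-97/142, 40/71)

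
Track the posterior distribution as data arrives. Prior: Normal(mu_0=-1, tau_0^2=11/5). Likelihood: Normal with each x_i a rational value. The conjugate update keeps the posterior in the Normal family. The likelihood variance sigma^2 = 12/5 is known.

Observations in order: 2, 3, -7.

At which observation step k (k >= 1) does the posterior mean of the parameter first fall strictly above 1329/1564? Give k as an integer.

obs 1: x=2 → posterior Normal(10/23, 132/115)
obs 2: x=3 → posterior Normal(43/34, 66/85)
obs 3: x=-7 → posterior Normal(-34/45, 44/75)

k = 2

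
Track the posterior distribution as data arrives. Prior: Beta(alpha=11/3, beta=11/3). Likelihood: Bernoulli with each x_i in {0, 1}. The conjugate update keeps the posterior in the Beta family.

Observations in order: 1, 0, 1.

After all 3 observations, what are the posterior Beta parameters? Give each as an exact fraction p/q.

obs 1: x=1 → posterior Beta(14/3, 11/3)
obs 2: x=0 → posterior Beta(14/3, 14/3)
obs 3: x=1 → posterior Beta(17/3, 14/3)

alpha=17/3, beta=14/3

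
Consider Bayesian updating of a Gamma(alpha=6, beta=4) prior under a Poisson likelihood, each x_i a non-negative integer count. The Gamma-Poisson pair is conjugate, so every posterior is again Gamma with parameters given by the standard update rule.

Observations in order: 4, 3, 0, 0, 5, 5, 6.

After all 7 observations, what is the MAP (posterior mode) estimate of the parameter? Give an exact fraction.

28/11

obs 1: x=4 → posterior Gamma(10, 5)
obs 2: x=3 → posterior Gamma(13, 6)
obs 3: x=0 → posterior Gamma(13, 7)
obs 4: x=0 → posterior Gamma(13, 8)
obs 5: x=5 → posterior Gamma(18, 9)
obs 6: x=5 → posterior Gamma(23, 10)
obs 7: x=6 → posterior Gamma(29, 11)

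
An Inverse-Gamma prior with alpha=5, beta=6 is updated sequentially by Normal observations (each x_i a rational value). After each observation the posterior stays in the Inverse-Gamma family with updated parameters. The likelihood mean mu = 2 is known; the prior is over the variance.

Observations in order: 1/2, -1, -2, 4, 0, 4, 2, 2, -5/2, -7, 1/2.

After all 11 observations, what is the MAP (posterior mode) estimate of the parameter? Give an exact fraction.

obs 1: x=1/2 → posterior Inverse-Gamma(11/2, 57/8)
obs 2: x=-1 → posterior Inverse-Gamma(6, 93/8)
obs 3: x=-2 → posterior Inverse-Gamma(13/2, 157/8)
obs 4: x=4 → posterior Inverse-Gamma(7, 173/8)
obs 5: x=0 → posterior Inverse-Gamma(15/2, 189/8)
obs 6: x=4 → posterior Inverse-Gamma(8, 205/8)
obs 7: x=2 → posterior Inverse-Gamma(17/2, 205/8)
obs 8: x=2 → posterior Inverse-Gamma(9, 205/8)
obs 9: x=-5/2 → posterior Inverse-Gamma(19/2, 143/4)
obs 10: x=-7 → posterior Inverse-Gamma(10, 305/4)
obs 11: x=1/2 → posterior Inverse-Gamma(21/2, 619/8)

619/92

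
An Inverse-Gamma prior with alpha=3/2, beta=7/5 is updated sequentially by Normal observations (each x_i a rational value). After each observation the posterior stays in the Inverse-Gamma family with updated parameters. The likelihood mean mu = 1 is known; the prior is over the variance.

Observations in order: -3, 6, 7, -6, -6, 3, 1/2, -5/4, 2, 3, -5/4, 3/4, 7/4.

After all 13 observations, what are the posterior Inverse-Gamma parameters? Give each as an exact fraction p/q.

obs 1: x=-3 → posterior Inverse-Gamma(2, 47/5)
obs 2: x=6 → posterior Inverse-Gamma(5/2, 219/10)
obs 3: x=7 → posterior Inverse-Gamma(3, 399/10)
obs 4: x=-6 → posterior Inverse-Gamma(7/2, 322/5)
obs 5: x=-6 → posterior Inverse-Gamma(4, 889/10)
obs 6: x=3 → posterior Inverse-Gamma(9/2, 909/10)
obs 7: x=1/2 → posterior Inverse-Gamma(5, 3641/40)
obs 8: x=-5/4 → posterior Inverse-Gamma(11/2, 14969/160)
obs 9: x=2 → posterior Inverse-Gamma(6, 15049/160)
obs 10: x=3 → posterior Inverse-Gamma(13/2, 15369/160)
obs 11: x=-5/4 → posterior Inverse-Gamma(7, 7887/80)
obs 12: x=3/4 → posterior Inverse-Gamma(15/2, 15779/160)
obs 13: x=7/4 → posterior Inverse-Gamma(8, 989/10)

alpha=8, beta=989/10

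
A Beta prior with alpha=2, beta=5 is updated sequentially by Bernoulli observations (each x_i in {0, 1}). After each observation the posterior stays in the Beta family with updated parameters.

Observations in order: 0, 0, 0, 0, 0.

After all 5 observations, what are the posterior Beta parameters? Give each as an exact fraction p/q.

obs 1: x=0 → posterior Beta(2, 6)
obs 2: x=0 → posterior Beta(2, 7)
obs 3: x=0 → posterior Beta(2, 8)
obs 4: x=0 → posterior Beta(2, 9)
obs 5: x=0 → posterior Beta(2, 10)

alpha=2, beta=10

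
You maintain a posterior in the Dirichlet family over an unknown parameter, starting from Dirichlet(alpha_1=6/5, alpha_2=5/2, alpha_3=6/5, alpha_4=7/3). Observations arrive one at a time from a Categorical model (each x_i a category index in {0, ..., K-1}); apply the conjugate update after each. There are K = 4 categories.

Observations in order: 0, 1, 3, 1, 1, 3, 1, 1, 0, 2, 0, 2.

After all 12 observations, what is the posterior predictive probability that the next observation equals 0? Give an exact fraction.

obs 1: x=0 → posterior Dirichlet(11/5, 5/2, 6/5, 7/3)
obs 2: x=1 → posterior Dirichlet(11/5, 7/2, 6/5, 7/3)
obs 3: x=3 → posterior Dirichlet(11/5, 7/2, 6/5, 10/3)
obs 4: x=1 → posterior Dirichlet(11/5, 9/2, 6/5, 10/3)
obs 5: x=1 → posterior Dirichlet(11/5, 11/2, 6/5, 10/3)
obs 6: x=3 → posterior Dirichlet(11/5, 11/2, 6/5, 13/3)
obs 7: x=1 → posterior Dirichlet(11/5, 13/2, 6/5, 13/3)
obs 8: x=1 → posterior Dirichlet(11/5, 15/2, 6/5, 13/3)
obs 9: x=0 → posterior Dirichlet(16/5, 15/2, 6/5, 13/3)
obs 10: x=2 → posterior Dirichlet(16/5, 15/2, 11/5, 13/3)
obs 11: x=0 → posterior Dirichlet(21/5, 15/2, 11/5, 13/3)
obs 12: x=2 → posterior Dirichlet(21/5, 15/2, 16/5, 13/3)

126/577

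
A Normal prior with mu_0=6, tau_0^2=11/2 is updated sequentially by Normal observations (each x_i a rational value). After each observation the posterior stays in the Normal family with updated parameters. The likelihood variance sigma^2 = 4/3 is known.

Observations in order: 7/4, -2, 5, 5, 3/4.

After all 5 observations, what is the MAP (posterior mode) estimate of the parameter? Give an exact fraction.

789/346

obs 1: x=7/4 → posterior Normal(423/164, 44/41)
obs 2: x=-2 → posterior Normal(159/296, 22/37)
obs 3: x=5 → posterior Normal(819/428, 44/107)
obs 4: x=5 → posterior Normal(1479/560, 11/35)
obs 5: x=3/4 → posterior Normal(789/346, 44/173)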